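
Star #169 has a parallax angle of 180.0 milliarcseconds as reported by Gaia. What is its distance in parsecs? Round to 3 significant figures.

p = 180.0 milliarcseconds = 0.1800 arcsec.
d = 1/p = 1/0.1800 = 5.5556 pc.

5.56 pc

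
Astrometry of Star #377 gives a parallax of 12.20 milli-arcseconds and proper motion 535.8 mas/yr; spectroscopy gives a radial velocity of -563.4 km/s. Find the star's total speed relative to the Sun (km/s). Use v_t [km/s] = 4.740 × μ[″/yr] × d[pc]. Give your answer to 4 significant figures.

600.6 km/s

d = 1/p = 1/0.01220″ = 81.967 pc.
μ = 535.8 mas/yr = 0.5358 ″/yr.
v_t = 4.740 μ d = 4.740 × 0.5358 × 81.967 = 208.17 km/s.
v = √(v_r² + v_t²) = √((-563.4)² + 208.17²) = √360754 = 600.63 km/s.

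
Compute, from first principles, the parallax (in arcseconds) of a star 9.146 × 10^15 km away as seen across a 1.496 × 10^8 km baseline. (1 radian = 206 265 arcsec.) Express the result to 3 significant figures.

θ ≈ B/d = (1.496 × 10^8) / (9.146 × 10^15) = 1.6357 × 10^-8 rad.
In arcseconds: 1.6357 × 10^-8 × 206265 = 0.0033739″.

0.00337 arcsec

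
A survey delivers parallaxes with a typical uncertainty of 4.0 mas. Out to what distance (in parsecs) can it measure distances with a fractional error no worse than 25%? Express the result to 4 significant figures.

62.50 pc

σ_d/d = σ_p/p, so the condition is σ_p/p ≤ 0.25, i.e. p ≥ σ_p/0.25.
p_min = 4.0/0.25 = 16 mas = 0.016 arcsec.
d_max = 1/p_min = 1/0.016 = 62.5 pc.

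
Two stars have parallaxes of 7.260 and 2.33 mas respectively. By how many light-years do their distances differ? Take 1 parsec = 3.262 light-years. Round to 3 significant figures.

951 ly

d_A = 1/0.007260″ = 137.74 pc; d_B = 1/0.002330″ = 429.18 pc.
|d_B − d_A| = |429.18 − 137.74| = 291.44 pc = 291.44 × 3.262 ly = 950.68 ly.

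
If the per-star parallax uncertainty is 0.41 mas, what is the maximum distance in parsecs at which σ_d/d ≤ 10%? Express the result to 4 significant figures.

243.9 pc

σ_d/d = σ_p/p, so the condition is σ_p/p ≤ 0.10, i.e. p ≥ σ_p/0.10.
p_min = 0.41/0.10 = 4.1 mas = 0.0041 arcsec.
d_max = 1/p_min = 1/0.0041 = 243.9 pc.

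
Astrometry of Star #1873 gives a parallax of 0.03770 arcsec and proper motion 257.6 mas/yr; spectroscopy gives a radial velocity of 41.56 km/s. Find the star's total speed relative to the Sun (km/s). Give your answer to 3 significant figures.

d = 1/p = 1/0.03770″ = 26.525 pc.
μ = 257.6 mas/yr = 0.2576 ″/yr.
v_t = 4.740 μ d = 4.740 × 0.2576 × 26.525 = 32.388 km/s.
v = √(v_r² + v_t²) = √(41.56² + 32.388²) = √2776.22 = 52.69 km/s.

52.7 km/s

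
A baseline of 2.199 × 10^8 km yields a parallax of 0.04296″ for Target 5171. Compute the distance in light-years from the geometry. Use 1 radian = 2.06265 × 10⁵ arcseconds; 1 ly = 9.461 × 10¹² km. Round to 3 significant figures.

112 ly

θ = 0.04296″ = 0.04296/206265 = 2.0828 × 10^-7 rad.
d = B/θ = (2.199 × 10^8) / (2.0828 × 10^-7) = 1.0558 × 10^15 km = (1.0558 × 10^15) / (9.461 × 10^12) ly = 111.59 ly.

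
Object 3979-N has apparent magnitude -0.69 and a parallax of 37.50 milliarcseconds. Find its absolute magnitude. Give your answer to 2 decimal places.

M = -2.82

d = 1/p = 1/0.03750″ = 26.667 pc.
m − M = 5 log₁₀(26.667) − 5 = 7.1299 − 5 = 2.1299.
M = m − (m − M) = -0.69 − 2.1299 = -2.82.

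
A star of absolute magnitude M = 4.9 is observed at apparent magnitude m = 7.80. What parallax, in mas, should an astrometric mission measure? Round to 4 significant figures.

26.30 mas

m − M = 7.80 − 4.9 = 2.90.
d = 10^((m−M)/5 + 1) = 10^1.580 = 38.019 pc.
p = 1/d = 1/38.019 = 0.026303 arcsec = 26.303 mas.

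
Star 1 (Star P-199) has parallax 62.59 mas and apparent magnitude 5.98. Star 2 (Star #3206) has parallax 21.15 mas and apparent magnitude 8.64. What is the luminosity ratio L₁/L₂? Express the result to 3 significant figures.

L₁/L₂ = 1.32

d₁ = 1/p₁ = 1/0.06259″ = 15.977 pc; d₂ = 1/p₂ = 1/0.02115″ = 47.281 pc.
M₁ = m₁ − 5 log₁₀ d₁ + 5 = 5.98 − 6.0175 + 5 = 4.9625.
M₂ = 8.64 − 8.3734 + 5 = 5.2666.
L₁/L₂ = 10^(0.4(M₂ − M₁)) = 10^(0.4 × 0.3041) = 10^0.12164 = 1.3232.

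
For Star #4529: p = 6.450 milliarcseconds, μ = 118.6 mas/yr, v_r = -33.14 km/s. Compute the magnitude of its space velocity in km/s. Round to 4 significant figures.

d = 1/p = 1/0.006450″ = 155.04 pc.
μ = 118.6 mas/yr = 0.1186 ″/yr.
v_t = 4.740 μ d = 4.740 × 0.1186 × 155.04 = 87.158 km/s.
v = √(v_r² + v_t²) = √((-33.14)² + 87.158²) = √8694.78 = 93.246 km/s.

93.25 km/s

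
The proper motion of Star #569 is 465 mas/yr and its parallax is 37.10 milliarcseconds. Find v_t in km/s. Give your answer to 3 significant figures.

59.4 km/s

d = 1/p = 1/0.03710″ = 26.954 pc.
μ = 465 mas/yr = 0.465 ″/yr.
v_t = 4.74 × μ × d = 4.74 × 0.465 × 26.954 = 59.409 km/s.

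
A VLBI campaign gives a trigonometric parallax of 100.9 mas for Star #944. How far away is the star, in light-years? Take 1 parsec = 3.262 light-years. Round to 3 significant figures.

32.3 light years

p = 100.9 mas = 0.1009 arcsec.
d = 1/p = 1/0.1009 = 9.9108 pc.
In light-years: 9.9108 × 3.262 = 32.329 ly.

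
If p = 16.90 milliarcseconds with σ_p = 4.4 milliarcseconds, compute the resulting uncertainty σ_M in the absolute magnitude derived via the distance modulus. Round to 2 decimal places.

σ_M = 0.57 mag

M = m − 5 log₁₀ d + 5 = m + 5 log₁₀ p + 5, so ∂M/∂p = 5/(p ln 10).
σ_M = (5/ln 10) · (σ_p/p) = 2.1715 × 4.4/16.90 = 2.1715 × 0.26036 = 0.56537.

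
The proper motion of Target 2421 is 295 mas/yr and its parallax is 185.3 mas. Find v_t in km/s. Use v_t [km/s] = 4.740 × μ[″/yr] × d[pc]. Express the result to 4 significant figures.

7.546 km/s

d = 1/p = 1/0.1853″ = 5.3967 pc.
μ = 295 mas/yr = 0.295 ″/yr.
v_t = 4.74 × μ × d = 4.74 × 0.295 × 5.3967 = 7.5462 km/s.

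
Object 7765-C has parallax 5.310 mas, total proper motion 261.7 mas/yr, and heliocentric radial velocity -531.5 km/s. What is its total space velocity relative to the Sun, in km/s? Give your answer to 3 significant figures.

581 km/s

d = 1/p = 1/0.005310″ = 188.32 pc.
μ = 261.7 mas/yr = 0.2617 ″/yr.
v_t = 4.740 μ d = 4.740 × 0.2617 × 188.32 = 233.6 km/s.
v = √(v_r² + v_t²) = √((-531.5)² + 233.6²) = √337061 = 580.57 km/s.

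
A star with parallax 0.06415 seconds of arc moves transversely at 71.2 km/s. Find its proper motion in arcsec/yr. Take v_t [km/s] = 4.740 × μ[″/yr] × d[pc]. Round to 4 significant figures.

0.9636 arcsec/yr

d = 1/p = 1/0.06415″ = 15.588 pc.
μ = v_t / (4.74 d) = 71.2 / (4.74 × 15.588) = 71.2 / 73.887 = 0.96363 ″/yr.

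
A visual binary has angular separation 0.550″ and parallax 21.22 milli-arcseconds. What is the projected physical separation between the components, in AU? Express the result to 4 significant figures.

25.92 AU

d = 1/p = 1/0.02122″ = 47.125 pc.
At distance d (pc), an angle of θ arcsec spans θ·d AU: s = 0.550 × 47.125 = 25.919 AU.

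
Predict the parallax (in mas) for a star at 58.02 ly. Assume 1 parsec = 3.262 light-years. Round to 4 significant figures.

d = 58.02 ly ÷ 3.262 = 17.787 pc.
p = 1/d = 1/17.787 = 0.056221 arcsec.
= 0.056221 × 1000 = 56.221 mas.

56.22 mas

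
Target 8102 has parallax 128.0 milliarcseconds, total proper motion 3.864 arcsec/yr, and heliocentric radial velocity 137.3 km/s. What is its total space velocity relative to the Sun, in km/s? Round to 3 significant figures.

198 km/s

d = 1/p = 1/0.1280″ = 7.8125 pc.
v_t = 4.740 μ d = 4.740 × 3.864 × 7.8125 = 143.09 km/s.
v = √(v_r² + v_t²) = √(137.3² + 143.09²) = √39326 = 198.31 km/s.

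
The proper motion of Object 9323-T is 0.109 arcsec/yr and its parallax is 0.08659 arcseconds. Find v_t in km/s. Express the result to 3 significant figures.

5.97 km/s

d = 1/p = 1/0.08659″ = 11.549 pc.
v_t = 4.74 × μ × d = 4.74 × 0.109 × 11.549 = 5.9669 km/s.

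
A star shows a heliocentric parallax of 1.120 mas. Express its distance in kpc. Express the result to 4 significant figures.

p = 1.120 mas = 0.001120 arcsec.
d = 1/p = 1/0.001120 = 892.86 pc.
= 0.89286 kpc.

0.8929 kpc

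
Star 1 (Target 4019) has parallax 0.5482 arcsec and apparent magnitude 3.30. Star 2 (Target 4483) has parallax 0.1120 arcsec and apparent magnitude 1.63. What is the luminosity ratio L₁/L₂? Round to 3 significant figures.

d₁ = 1/p₁ = 1/0.5482″ = 1.8242 pc; d₂ = 1/p₂ = 1/0.1120″ = 8.9286 pc.
M₁ = m₁ − 5 log₁₀ d₁ + 5 = 3.30 − 1.3054 + 5 = 6.9946.
M₂ = 1.63 − 4.7539 + 5 = 1.8761.
L₁/L₂ = 10^(0.4(M₂ − M₁)) = 10^(0.4 × (-5.1185)) = 10^(-2.04740) = 0.008966.

L₁/L₂ = 0.00897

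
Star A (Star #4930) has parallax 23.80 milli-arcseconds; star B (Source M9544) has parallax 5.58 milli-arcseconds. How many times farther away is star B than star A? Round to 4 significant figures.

Since d = 1/p, d_B/d_A = p_A/p_B.
= 23.80 / 5.58 = 4.2652.

4.265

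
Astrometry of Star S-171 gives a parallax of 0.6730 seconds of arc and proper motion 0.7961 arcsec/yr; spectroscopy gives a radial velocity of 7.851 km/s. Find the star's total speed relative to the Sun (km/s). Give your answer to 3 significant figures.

d = 1/p = 1/0.6730″ = 1.4859 pc.
v_t = 4.740 μ d = 4.740 × 0.7961 × 1.4859 = 5.6071 km/s.
v = √(v_r² + v_t²) = √(7.851² + 5.6071²) = √93.0778 = 9.6477 km/s.

9.65 km/s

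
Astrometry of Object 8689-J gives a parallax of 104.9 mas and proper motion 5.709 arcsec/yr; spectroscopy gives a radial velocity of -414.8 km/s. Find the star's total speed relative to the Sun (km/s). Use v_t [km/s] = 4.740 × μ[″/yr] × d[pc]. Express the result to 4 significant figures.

488.5 km/s

d = 1/p = 1/0.1049″ = 9.5329 pc.
v_t = 4.740 μ d = 4.740 × 5.709 × 9.5329 = 257.97 km/s.
v = √(v_r² + v_t²) = √((-414.8)² + 257.97²) = √238608 = 488.48 km/s.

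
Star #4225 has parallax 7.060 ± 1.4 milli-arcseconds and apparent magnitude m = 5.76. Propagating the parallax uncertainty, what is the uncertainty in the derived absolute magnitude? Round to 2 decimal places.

σ_M = 0.43 mag

M = m − 5 log₁₀ d + 5 = m + 5 log₁₀ p + 5, so ∂M/∂p = 5/(p ln 10).
σ_M = (5/ln 10) · (σ_p/p) = 2.1715 × 1.4/7.060 = 2.1715 × 0.1983 = 0.43061.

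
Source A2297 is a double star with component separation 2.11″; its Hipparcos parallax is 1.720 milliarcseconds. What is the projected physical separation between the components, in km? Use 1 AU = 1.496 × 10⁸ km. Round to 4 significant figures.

1.835 × 10^11 km

d = 1/p = 1/0.001720″ = 581.4 pc.
At distance d (pc), an angle of θ arcsec spans θ·d AU: s = 2.11 × 581.4 = 1226.8 AU.
= 1226.8 × 1.496 × 10⁸ km = 1.8353 × 10^11 km.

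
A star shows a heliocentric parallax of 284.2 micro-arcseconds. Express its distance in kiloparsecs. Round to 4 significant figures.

p = 284.2 micro-arcseconds = 0.0002842 arcsec.
d = 1/p = 1/0.0002842 = 3518.6 pc.
= 3.5186 kpc.

3.519 kpc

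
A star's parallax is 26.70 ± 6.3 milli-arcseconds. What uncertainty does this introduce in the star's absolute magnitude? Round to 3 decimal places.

σ_M = 0.512 mag

M = m − 5 log₁₀ d + 5 = m + 5 log₁₀ p + 5, so ∂M/∂p = 5/(p ln 10).
σ_M = (5/ln 10) · (σ_p/p) = 2.1715 × 6.3/26.70 = 2.1715 × 0.23596 = 0.51239.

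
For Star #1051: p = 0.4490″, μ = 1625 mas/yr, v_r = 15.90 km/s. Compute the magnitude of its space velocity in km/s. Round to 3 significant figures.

23.4 km/s

d = 1/p = 1/0.4490″ = 2.2272 pc.
μ = 1625 mas/yr = 1.625 ″/yr.
v_t = 4.740 μ d = 4.740 × 1.625 × 2.2272 = 17.155 km/s.
v = √(v_r² + v_t²) = √(15.90² + 17.155²) = √547.104 = 23.39 km/s.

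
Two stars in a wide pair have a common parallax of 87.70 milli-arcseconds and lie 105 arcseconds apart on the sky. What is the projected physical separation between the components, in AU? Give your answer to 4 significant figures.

d = 1/p = 1/0.08770″ = 11.403 pc.
At distance d (pc), an angle of θ arcsec spans θ·d AU: s = 105 × 11.403 = 1197.3 AU.

1197 AU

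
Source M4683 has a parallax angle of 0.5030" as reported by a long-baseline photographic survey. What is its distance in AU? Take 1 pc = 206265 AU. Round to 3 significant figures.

d = 1/p = 1/0.5030 = 1.9881 pc.
In AU: 1.9881 × 206265 = 4.1008 × 10^5 AU.

410000 AU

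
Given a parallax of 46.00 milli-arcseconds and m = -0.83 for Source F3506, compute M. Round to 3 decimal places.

d = 1/p = 1/0.04600″ = 21.739 pc.
m − M = 5 log₁₀(21.739) − 5 = 6.6862 − 5 = 1.6862.
M = m − (m − M) = -0.83 − 1.6862 = -2.516.

M = -2.516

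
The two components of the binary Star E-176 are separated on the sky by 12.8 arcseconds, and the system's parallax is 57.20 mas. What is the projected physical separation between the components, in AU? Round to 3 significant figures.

224 AU

d = 1/p = 1/0.05720″ = 17.483 pc.
At distance d (pc), an angle of θ arcsec spans θ·d AU: s = 12.8 × 17.483 = 223.78 AU.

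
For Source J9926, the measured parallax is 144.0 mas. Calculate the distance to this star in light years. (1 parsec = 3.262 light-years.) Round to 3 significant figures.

22.7 light years

p = 144.0 mas = 0.1440 arcsec.
d = 1/p = 1/0.1440 = 6.9444 pc.
In light-years: 6.9444 × 3.262 = 22.653 ly.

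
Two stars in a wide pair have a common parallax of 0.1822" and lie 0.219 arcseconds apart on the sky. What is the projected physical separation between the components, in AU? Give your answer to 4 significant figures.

1.202 AU

d = 1/p = 1/0.1822″ = 5.4885 pc.
At distance d (pc), an angle of θ arcsec spans θ·d AU: s = 0.219 × 5.4885 = 1.202 AU.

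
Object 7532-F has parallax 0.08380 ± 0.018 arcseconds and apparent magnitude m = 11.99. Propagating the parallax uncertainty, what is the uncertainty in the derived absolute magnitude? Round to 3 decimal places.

σ_M = 0.466 mag

M = m − 5 log₁₀ d + 5 = m + 5 log₁₀ p + 5, so ∂M/∂p = 5/(p ln 10).
σ_M = (5/ln 10) · (σ_p/p) = 2.1715 × 0.018/0.08380 = 2.1715 × 0.2148 = 0.46644.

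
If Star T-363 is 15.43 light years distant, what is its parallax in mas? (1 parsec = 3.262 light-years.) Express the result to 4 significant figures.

d = 15.43 ly ÷ 3.262 = 4.7302 pc.
p = 1/d = 1/4.7302 = 0.21141 arcsec.
= 0.21141 × 1000 = 211.41 mas.

211.4 mas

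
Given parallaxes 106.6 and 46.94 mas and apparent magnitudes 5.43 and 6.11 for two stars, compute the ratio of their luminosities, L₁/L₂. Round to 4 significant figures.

d₁ = 1/p₁ = 1/0.1066″ = 9.3809 pc; d₂ = 1/p₂ = 1/0.04694″ = 21.304 pc.
M₁ = m₁ − 5 log₁₀ d₁ + 5 = 5.43 − 4.8612 + 5 = 5.5688.
M₂ = 6.11 − 6.6423 + 5 = 4.4677.
L₁/L₂ = 10^(0.4(M₂ − M₁)) = 10^(0.4 × (-1.1011)) = 10^(-0.44044) = 0.36271.

L₁/L₂ = 0.3627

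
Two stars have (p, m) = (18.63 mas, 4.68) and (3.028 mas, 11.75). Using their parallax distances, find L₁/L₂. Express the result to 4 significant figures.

d₁ = 1/p₁ = 1/0.01863″ = 53.677 pc; d₂ = 1/p₂ = 1/0.003028″ = 330.25 pc.
M₁ = m₁ − 5 log₁₀ d₁ + 5 = 4.68 − 8.6489 + 5 = 1.0311.
M₂ = 11.75 − 12.5942 + 5 = 4.1558.
L₁/L₂ = 10^(0.4(M₂ − M₁)) = 10^(0.4 × 3.1247) = 10^1.24988 = 17.778.

L₁/L₂ = 17.78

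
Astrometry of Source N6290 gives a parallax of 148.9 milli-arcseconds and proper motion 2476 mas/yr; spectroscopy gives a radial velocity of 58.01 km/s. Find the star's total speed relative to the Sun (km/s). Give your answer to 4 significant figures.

97.87 km/s

d = 1/p = 1/0.1489″ = 6.7159 pc.
μ = 2476 mas/yr = 2.476 ″/yr.
v_t = 4.740 μ d = 4.740 × 2.476 × 6.7159 = 78.819 km/s.
v = √(v_r² + v_t²) = √(58.01² + 78.819²) = √9577.59 = 97.865 km/s.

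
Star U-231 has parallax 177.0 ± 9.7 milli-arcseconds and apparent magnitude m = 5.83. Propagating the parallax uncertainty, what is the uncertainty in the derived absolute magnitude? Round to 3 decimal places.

σ_M = 0.119 mag

M = m − 5 log₁₀ d + 5 = m + 5 log₁₀ p + 5, so ∂M/∂p = 5/(p ln 10).
σ_M = (5/ln 10) · (σ_p/p) = 2.1715 × 9.7/177.0 = 2.1715 × 0.054802 = 0.119.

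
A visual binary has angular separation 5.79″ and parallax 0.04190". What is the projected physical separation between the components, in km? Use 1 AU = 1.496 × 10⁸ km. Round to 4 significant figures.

2.067 × 10^10 km

d = 1/p = 1/0.04190″ = 23.866 pc.
At distance d (pc), an angle of θ arcsec spans θ·d AU: s = 5.79 × 23.866 = 138.18 AU.
= 138.18 × 1.496 × 10⁸ km = 2.0672 × 10^10 km.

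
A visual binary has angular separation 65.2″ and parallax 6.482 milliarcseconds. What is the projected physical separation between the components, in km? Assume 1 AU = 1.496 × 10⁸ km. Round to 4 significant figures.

1.505 × 10^12 km

d = 1/p = 1/0.006482″ = 154.27 pc.
At distance d (pc), an angle of θ arcsec spans θ·d AU: s = 65.2 × 154.27 = 10058 AU.
= 10058 × 1.496 × 10⁸ km = 1.5047 × 10^12 km.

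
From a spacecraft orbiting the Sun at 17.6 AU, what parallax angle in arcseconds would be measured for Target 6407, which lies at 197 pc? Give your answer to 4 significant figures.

0.08934 arcsec

p (arcsec) = B (AU) / d (pc).
p = 17.6 / 197 = 0.08934 arcsec.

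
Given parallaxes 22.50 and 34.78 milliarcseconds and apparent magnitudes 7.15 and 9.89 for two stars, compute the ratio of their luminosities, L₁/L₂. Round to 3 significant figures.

L₁/L₂ = 29.8

d₁ = 1/p₁ = 1/0.02250″ = 44.444 pc; d₂ = 1/p₂ = 1/0.03478″ = 28.752 pc.
M₁ = m₁ − 5 log₁₀ d₁ + 5 = 7.15 − 8.2391 + 5 = 3.9109.
M₂ = 9.89 − 7.2933 + 5 = 7.5967.
L₁/L₂ = 10^(0.4(M₂ − M₁)) = 10^(0.4 × 3.6858) = 10^1.47432 = 29.807.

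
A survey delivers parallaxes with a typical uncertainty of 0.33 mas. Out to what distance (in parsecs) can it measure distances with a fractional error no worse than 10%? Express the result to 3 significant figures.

σ_d/d = σ_p/p, so the condition is σ_p/p ≤ 0.10, i.e. p ≥ σ_p/0.10.
p_min = 0.33/0.10 = 3.3 mas = 0.0033 arcsec.
d_max = 1/p_min = 1/0.0033 = 303.03 pc.

303 pc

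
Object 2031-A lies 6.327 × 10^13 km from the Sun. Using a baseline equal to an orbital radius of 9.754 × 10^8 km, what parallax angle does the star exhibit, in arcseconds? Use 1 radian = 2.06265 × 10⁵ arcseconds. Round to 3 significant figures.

θ ≈ B/d = (9.754 × 10^8) / (6.327 × 10^13) = 1.5416 × 10^-5 rad.
In arcseconds: 1.5416 × 10^-5 × 206265 = 3.1798″.

3.18 arcsec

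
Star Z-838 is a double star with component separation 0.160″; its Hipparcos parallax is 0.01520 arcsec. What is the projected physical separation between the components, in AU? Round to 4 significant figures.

10.53 AU

d = 1/p = 1/0.01520″ = 65.789 pc.
At distance d (pc), an angle of θ arcsec spans θ·d AU: s = 0.160 × 65.789 = 10.526 AU.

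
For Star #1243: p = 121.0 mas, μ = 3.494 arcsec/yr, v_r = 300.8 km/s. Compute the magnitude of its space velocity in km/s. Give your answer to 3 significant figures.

d = 1/p = 1/0.1210″ = 8.2645 pc.
v_t = 4.740 μ d = 4.740 × 3.494 × 8.2645 = 136.87 km/s.
v = √(v_r² + v_t²) = √(300.8² + 136.87²) = √109214 = 330.48 km/s.

330 km/s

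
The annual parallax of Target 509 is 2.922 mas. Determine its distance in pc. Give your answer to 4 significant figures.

p = 2.922 mas = 0.002922 arcsec.
d = 1/p = 1/0.002922 = 342.23 pc.

342.2 pc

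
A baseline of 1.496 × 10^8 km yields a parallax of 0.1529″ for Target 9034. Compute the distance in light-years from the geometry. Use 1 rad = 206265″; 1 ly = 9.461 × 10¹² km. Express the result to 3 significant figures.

21.3 ly

θ = 0.1529″ = 0.1529/206265 = 7.4128 × 10^-7 rad.
d = B/θ = (1.496 × 10^8) / (7.4128 × 10^-7) = 2.0181 × 10^14 km = (2.0181 × 10^14) / (9.461 × 10^12) ly = 21.331 ly.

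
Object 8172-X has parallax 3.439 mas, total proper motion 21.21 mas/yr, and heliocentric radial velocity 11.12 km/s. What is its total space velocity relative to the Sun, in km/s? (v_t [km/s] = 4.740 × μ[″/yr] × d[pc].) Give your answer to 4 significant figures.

d = 1/p = 1/0.003439″ = 290.78 pc.
μ = 21.21 mas/yr = 0.02121 ″/yr.
v_t = 4.740 μ d = 4.740 × 0.02121 × 290.78 = 29.234 km/s.
v = √(v_r² + v_t²) = √(11.12² + 29.234²) = √978.281 = 31.277 km/s.

31.28 km/s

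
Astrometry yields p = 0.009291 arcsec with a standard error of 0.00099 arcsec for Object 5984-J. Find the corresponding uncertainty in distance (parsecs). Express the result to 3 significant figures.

d = 1/p, so σ_d = σ_p / p².
σ_d = 0.000990 / (0.009291)² = 0.000990 / 0.000086323 = 11.469 pc.

11.5 pc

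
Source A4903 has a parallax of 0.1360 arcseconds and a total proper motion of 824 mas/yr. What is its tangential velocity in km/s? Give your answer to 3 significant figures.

d = 1/p = 1/0.1360″ = 7.3529 pc.
μ = 824 mas/yr = 0.824 ″/yr.
v_t = 4.74 × μ × d = 4.74 × 0.824 × 7.3529 = 28.719 km/s.

28.7 km/s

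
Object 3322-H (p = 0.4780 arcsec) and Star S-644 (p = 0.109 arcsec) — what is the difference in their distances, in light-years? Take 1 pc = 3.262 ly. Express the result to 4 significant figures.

d_A = 1/0.4780″ = 2.0921 pc; d_B = 1/0.1090″ = 9.1743 pc.
|d_B − d_A| = |9.1743 − 2.0921| = 7.0822 pc = 7.0822 × 3.262 ly = 23.102 ly.

23.10 ly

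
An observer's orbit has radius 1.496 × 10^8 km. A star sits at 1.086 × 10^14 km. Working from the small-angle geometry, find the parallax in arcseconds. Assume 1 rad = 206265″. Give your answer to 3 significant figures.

θ ≈ B/d = (1.496 × 10^8) / (1.086 × 10^14) = 1.3775 × 10^-6 rad.
In arcseconds: 1.3775 × 10^-6 × 206265 = 0.28413″.

0.284 arcsec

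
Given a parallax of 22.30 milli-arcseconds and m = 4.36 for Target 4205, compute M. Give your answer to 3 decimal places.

d = 1/p = 1/0.02230″ = 44.843 pc.
m − M = 5 log₁₀(44.843) − 5 = 8.2585 − 5 = 3.2585.
M = m − (m − M) = 4.36 − 3.2585 = 1.102.

M = 1.102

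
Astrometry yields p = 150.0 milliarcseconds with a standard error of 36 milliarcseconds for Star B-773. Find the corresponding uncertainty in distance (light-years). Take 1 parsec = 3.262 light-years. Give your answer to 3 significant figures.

d = 1/p, so σ_d = σ_p / p².
σ_d = 0.0360 / (0.1500)² = 0.0360 / 0.0225 = 1.6 pc = 1.6 × 3.262 ly = 5.2192 ly.

5.22 ly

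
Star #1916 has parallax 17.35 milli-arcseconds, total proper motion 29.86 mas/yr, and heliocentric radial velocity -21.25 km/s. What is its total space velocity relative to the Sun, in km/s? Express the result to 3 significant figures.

d = 1/p = 1/0.01735″ = 57.637 pc.
μ = 29.86 mas/yr = 0.02986 ″/yr.
v_t = 4.740 μ d = 4.740 × 0.02986 × 57.637 = 8.1577 km/s.
v = √(v_r² + v_t²) = √((-21.25)² + 8.1577²) = √518.111 = 22.762 km/s.

22.8 km/s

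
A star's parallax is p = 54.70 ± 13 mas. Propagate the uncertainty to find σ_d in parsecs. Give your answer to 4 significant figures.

d = 1/p, so σ_d = σ_p / p².
σ_d = 0.0130 / (0.05470)² = 0.0130 / 0.0029921 = 4.3448 pc.

4.345 pc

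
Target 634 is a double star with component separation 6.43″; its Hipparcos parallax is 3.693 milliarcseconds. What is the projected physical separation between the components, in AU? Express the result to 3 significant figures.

d = 1/p = 1/0.003693″ = 270.78 pc.
At distance d (pc), an angle of θ arcsec spans θ·d AU: s = 6.43 × 270.78 = 1741.1 AU.

1740 AU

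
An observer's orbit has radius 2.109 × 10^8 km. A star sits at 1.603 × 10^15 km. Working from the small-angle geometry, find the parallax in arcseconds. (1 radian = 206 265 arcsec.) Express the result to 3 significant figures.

0.0271 arcsec

θ ≈ B/d = (2.109 × 10^8) / (1.603 × 10^15) = 1.3157 × 10^-7 rad.
In arcseconds: 1.3157 × 10^-7 × 206265 = 0.027138″.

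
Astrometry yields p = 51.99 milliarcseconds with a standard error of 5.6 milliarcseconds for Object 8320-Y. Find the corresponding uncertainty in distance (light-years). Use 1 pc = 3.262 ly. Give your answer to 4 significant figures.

6.758 ly

d = 1/p, so σ_d = σ_p / p².
σ_d = 0.00560 / (0.05199)² = 0.00560 / 0.002703 = 2.0718 pc = 2.0718 × 3.262 ly = 6.7582 ly.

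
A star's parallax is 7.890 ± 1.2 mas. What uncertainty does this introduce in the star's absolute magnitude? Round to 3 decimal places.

σ_M = 0.330 mag

M = m − 5 log₁₀ d + 5 = m + 5 log₁₀ p + 5, so ∂M/∂p = 5/(p ln 10).
σ_M = (5/ln 10) · (σ_p/p) = 2.1715 × 1.2/7.890 = 2.1715 × 0.15209 = 0.33026.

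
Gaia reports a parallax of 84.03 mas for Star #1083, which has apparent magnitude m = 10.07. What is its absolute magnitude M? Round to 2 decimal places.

d = 1/p = 1/0.08403″ = 11.901 pc.
m − M = 5 log₁₀(11.901) − 5 = 5.3779 − 5 = 0.3779.
M = m − (m − M) = 10.07 − 0.3779 = 9.69.

M = 9.69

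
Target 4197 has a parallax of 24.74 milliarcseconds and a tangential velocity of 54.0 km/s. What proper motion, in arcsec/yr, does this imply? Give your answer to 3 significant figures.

d = 1/p = 1/0.02474″ = 40.42 pc.
μ = v_t / (4.74 d) = 54.0 / (4.74 × 40.42) = 54.0 / 191.59 = 0.28185 ″/yr.

0.282 arcsec/yr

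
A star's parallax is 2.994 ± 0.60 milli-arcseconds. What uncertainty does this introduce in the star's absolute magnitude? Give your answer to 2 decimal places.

σ_M = 0.44 mag

M = m − 5 log₁₀ d + 5 = m + 5 log₁₀ p + 5, so ∂M/∂p = 5/(p ln 10).
σ_M = (5/ln 10) · (σ_p/p) = 2.1715 × 0.60/2.994 = 2.1715 × 0.2004 = 0.43517.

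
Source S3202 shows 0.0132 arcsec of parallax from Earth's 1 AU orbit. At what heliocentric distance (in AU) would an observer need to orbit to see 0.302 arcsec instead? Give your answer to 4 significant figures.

Parallax scales linearly with baseline: p ∝ B, so B = p_target / p_Earth × 1 AU.
B = 0.302 / 0.0132 = 22.879 AU.

22.88 AU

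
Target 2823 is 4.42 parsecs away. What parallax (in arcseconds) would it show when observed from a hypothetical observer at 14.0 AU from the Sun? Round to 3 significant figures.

p (arcsec) = B (AU) / d (pc).
p = 14.0 / 4.42 = 3.1674 arcsec.

3.17 arcsec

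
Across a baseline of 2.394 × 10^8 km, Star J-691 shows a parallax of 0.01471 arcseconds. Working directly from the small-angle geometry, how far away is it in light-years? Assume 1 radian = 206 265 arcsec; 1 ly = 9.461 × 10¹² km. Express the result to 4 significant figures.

θ = 0.01471″ = 0.01471/206265 = 7.1316 × 10^-8 rad.
d = B/θ = (2.394 × 10^8) / (7.1316 × 10^-8) = 3.3569 × 10^15 km = (3.3569 × 10^15) / (9.461 × 10^12) ly = 354.81 ly.

354.8 ly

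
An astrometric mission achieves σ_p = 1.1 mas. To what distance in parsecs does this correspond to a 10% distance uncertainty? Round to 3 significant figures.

σ_d/d = σ_p/p, so the condition is σ_p/p ≤ 0.10, i.e. p ≥ σ_p/0.10.
p_min = 1.1/0.10 = 11 mas = 0.011 arcsec.
d_max = 1/p_min = 1/0.011 = 90.909 pc.

90.9 pc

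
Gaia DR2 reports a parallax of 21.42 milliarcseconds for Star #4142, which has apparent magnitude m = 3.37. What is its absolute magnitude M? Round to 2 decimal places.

M = 0.02

d = 1/p = 1/0.02142″ = 46.685 pc.
m − M = 5 log₁₀(46.685) − 5 = 8.3459 − 5 = 3.3459.
M = m − (m − M) = 3.37 − 3.3459 = 0.02.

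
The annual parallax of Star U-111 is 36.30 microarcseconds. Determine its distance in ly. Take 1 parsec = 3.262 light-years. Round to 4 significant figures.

89860 ly

p = 36.30 microarcseconds = 0.00003630 arcsec.
d = 1/p = 1/0.00003630 = 27548 pc.
In light-years: 27548 × 3.262 = 89862 ly.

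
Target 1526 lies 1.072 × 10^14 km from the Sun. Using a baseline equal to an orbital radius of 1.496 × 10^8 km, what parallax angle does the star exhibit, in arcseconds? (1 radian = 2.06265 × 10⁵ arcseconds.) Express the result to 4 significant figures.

0.2878 arcsec

θ ≈ B/d = (1.496 × 10^8) / (1.072 × 10^14) = 1.3955 × 10^-6 rad.
In arcseconds: 1.3955 × 10^-6 × 206265 = 0.28784″.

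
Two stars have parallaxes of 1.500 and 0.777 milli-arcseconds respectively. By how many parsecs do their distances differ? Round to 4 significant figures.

d_A = 1/0.001500″ = 666.67 pc; d_B = 1/0.0007770″ = 1287 pc.
|d_B − d_A| = |1287 − 666.67| = 620.33 pc.

620.3 pc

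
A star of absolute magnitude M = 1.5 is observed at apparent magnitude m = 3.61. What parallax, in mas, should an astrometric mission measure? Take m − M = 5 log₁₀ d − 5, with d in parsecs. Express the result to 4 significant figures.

37.84 mas

m − M = 3.61 − 1.5 = 2.11.
d = 10^((m−M)/5 + 1) = 10^1.422 = 26.424 pc.
p = 1/d = 1/26.424 = 0.037844 arcsec = 37.844 mas.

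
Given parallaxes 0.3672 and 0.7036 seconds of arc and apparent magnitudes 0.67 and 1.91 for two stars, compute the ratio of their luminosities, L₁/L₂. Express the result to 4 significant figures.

L₁/L₂ = 11.50

d₁ = 1/p₁ = 1/0.3672″ = 2.7233 pc; d₂ = 1/p₂ = 1/0.7036″ = 1.4213 pc.
M₁ = m₁ − 5 log₁₀ d₁ + 5 = 0.67 − 2.1755 + 5 = 3.4945.
M₂ = 1.91 − 0.7634 + 5 = 6.1466.
L₁/L₂ = 10^(0.4(M₂ − M₁)) = 10^(0.4 × 2.6521) = 10^1.06084 = 11.504.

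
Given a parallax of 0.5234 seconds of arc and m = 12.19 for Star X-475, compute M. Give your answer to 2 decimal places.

M = 15.78

d = 1/p = 1/0.5234″ = 1.9106 pc.
m − M = 5 log₁₀(1.9106) − 5 = 1.4058 − 5 = -3.5942.
M = m − (m − M) = 12.19 − (-3.5942) = 15.78.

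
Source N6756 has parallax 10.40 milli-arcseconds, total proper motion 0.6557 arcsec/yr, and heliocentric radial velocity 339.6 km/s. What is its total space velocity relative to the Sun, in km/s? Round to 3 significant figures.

d = 1/p = 1/0.01040″ = 96.154 pc.
v_t = 4.740 μ d = 4.740 × 0.6557 × 96.154 = 298.85 km/s.
v = √(v_r² + v_t²) = √(339.6² + 298.85²) = √204639 = 452.37 km/s.

452 km/s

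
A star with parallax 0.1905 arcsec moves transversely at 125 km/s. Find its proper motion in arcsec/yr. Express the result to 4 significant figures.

d = 1/p = 1/0.1905″ = 5.2493 pc.
μ = v_t / (4.74 d) = 125 / (4.74 × 5.2493) = 125 / 24.882 = 5.0237 ″/yr.

5.024 arcsec/yr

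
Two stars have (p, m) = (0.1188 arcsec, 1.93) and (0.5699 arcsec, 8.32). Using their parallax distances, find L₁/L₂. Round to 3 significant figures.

L₁/L₂ = 8280

d₁ = 1/p₁ = 1/0.1188″ = 8.4175 pc; d₂ = 1/p₂ = 1/0.5699″ = 1.7547 pc.
M₁ = m₁ − 5 log₁₀ d₁ + 5 = 1.93 − 4.6259 + 5 = 2.3041.
M₂ = 8.32 − 1.2210 + 5 = 12.0990.
L₁/L₂ = 10^(0.4(M₂ − M₁)) = 10^(0.4 × 9.7949) = 10^3.91796 = 8278.7.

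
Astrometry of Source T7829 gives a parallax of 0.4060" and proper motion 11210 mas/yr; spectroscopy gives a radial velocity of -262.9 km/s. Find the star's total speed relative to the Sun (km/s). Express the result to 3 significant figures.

294 km/s

d = 1/p = 1/0.4060″ = 2.4631 pc.
μ = 11210 mas/yr = 11.21 ″/yr.
v_t = 4.740 μ d = 4.740 × 11.21 × 2.4631 = 130.88 km/s.
v = √(v_r² + v_t²) = √((-262.9)² + 130.88²) = √86246 = 293.68 km/s.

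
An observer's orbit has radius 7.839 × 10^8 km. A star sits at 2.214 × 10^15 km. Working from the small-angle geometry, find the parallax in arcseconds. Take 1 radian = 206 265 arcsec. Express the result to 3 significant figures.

0.0730 arcsec

θ ≈ B/d = (7.839 × 10^8) / (2.214 × 10^15) = 3.5407 × 10^-7 rad.
In arcseconds: 3.5407 × 10^-7 × 206265 = 0.073032″.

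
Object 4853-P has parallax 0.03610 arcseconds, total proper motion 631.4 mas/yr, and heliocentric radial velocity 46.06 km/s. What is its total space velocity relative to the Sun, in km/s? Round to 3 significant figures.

d = 1/p = 1/0.03610″ = 27.701 pc.
μ = 631.4 mas/yr = 0.6314 ″/yr.
v_t = 4.740 μ d = 4.740 × 0.6314 × 27.701 = 82.905 km/s.
v = √(v_r² + v_t²) = √(46.06² + 82.905²) = √8994.76 = 94.841 km/s.

94.8 km/s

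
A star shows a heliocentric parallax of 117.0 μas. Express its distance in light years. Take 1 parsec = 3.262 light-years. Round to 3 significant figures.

27900 light years

p = 117.0 μas = 0.0001170 arcsec.
d = 1/p = 1/0.0001170 = 8547 pc.
In light-years: 8547 × 3.262 = 27880 ly.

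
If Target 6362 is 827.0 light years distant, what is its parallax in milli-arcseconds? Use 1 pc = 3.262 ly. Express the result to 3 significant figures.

3.94 mas

d = 827.0 ly ÷ 3.262 = 253.53 pc.
p = 1/d = 1/253.53 = 0.0039443 arcsec.
= 0.0039443 × 1000 = 3.9443 mas.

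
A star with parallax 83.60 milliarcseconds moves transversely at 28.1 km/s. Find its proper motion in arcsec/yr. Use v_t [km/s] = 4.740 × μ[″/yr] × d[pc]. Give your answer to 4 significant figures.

0.4956 arcsec/yr

d = 1/p = 1/0.08360″ = 11.962 pc.
μ = v_t / (4.74 d) = 28.1 / (4.74 × 11.962) = 28.1 / 56.7 = 0.49559 ″/yr.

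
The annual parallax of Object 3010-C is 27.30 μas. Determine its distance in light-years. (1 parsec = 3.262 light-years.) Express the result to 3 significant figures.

p = 27.30 μas = 0.00002730 arcsec.
d = 1/p = 1/0.00002730 = 36630 pc.
In light-years: 36630 × 3.262 = 1.1949 × 10^5 ly.

119000 light years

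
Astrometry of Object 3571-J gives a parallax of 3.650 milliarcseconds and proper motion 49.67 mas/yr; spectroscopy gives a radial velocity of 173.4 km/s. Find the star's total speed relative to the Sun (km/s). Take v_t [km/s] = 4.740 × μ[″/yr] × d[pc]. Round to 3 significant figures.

d = 1/p = 1/0.003650″ = 273.97 pc.
μ = 49.67 mas/yr = 0.04967 ″/yr.
v_t = 4.740 μ d = 4.740 × 0.04967 × 273.97 = 64.502 km/s.
v = √(v_r² + v_t²) = √(173.4² + 64.502²) = √34228.1 = 185.01 km/s.

185 km/s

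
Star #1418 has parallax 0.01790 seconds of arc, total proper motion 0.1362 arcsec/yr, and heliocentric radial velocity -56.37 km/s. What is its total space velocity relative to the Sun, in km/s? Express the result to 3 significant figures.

d = 1/p = 1/0.01790″ = 55.866 pc.
v_t = 4.740 μ d = 4.740 × 0.1362 × 55.866 = 36.066 km/s.
v = √(v_r² + v_t²) = √((-56.37)² + 36.066²) = √4478.33 = 66.92 km/s.

66.9 km/s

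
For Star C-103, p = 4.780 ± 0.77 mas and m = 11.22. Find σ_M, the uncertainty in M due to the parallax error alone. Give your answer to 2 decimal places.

σ_M = 0.35 mag

M = m − 5 log₁₀ d + 5 = m + 5 log₁₀ p + 5, so ∂M/∂p = 5/(p ln 10).
σ_M = (5/ln 10) · (σ_p/p) = 2.1715 × 0.77/4.780 = 2.1715 × 0.16109 = 0.34981.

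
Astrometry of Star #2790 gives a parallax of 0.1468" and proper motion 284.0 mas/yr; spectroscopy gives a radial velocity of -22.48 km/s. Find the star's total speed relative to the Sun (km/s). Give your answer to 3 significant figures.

24.3 km/s

d = 1/p = 1/0.1468″ = 6.812 pc.
μ = 284.0 mas/yr = 0.2840 ″/yr.
v_t = 4.740 μ d = 4.740 × 0.2840 × 6.812 = 9.17 km/s.
v = √(v_r² + v_t²) = √((-22.48)² + 9.17²) = √589.439 = 24.278 km/s.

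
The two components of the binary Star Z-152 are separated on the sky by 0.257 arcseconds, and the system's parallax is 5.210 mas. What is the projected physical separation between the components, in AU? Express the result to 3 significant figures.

d = 1/p = 1/0.005210″ = 191.94 pc.
At distance d (pc), an angle of θ arcsec spans θ·d AU: s = 0.257 × 191.94 = 49.329 AU.

49.3 AU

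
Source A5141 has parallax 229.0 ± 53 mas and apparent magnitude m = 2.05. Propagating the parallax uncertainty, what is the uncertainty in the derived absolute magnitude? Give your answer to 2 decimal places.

σ_M = 0.50 mag

M = m − 5 log₁₀ d + 5 = m + 5 log₁₀ p + 5, so ∂M/∂p = 5/(p ln 10).
σ_M = (5/ln 10) · (σ_p/p) = 2.1715 × 53/229.0 = 2.1715 × 0.23144 = 0.50257.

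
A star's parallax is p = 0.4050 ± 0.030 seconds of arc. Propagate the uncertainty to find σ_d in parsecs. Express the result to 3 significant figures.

0.183 pc

d = 1/p, so σ_d = σ_p / p².
σ_d = 0.0300 / (0.4050)² = 0.0300 / 0.16403 = 0.18289 pc.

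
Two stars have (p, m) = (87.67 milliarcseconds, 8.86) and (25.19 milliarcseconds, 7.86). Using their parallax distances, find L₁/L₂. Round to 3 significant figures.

L₁/L₂ = 0.0329

d₁ = 1/p₁ = 1/0.08767″ = 11.406 pc; d₂ = 1/p₂ = 1/0.02519″ = 39.698 pc.
M₁ = m₁ − 5 log₁₀ d₁ + 5 = 8.86 − 5.2857 + 5 = 8.5743.
M₂ = 7.86 − 7.9938 + 5 = 4.8662.
L₁/L₂ = 10^(0.4(M₂ − M₁)) = 10^(0.4 × (-3.7081)) = 10^(-1.48324) = 0.032867.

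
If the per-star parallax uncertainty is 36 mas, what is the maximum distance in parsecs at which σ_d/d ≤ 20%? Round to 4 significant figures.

5.556 pc

σ_d/d = σ_p/p, so the condition is σ_p/p ≤ 0.20, i.e. p ≥ σ_p/0.20.
p_min = 36/0.20 = 180 mas = 0.18 arcsec.
d_max = 1/p_min = 1/0.18 = 5.5556 pc.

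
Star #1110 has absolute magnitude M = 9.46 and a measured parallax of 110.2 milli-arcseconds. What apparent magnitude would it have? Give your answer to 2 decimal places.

m = 9.25

d = 1/p = 1/0.1102″ = 9.0744 pc.
m − M = 5 log₁₀ d − 5 = 5 log₁₀(9.0744) − 5 = 4.7891 − 5 = -0.2109.
m = M + (m − M) = 9.46 + (-0.2109) = 9.25.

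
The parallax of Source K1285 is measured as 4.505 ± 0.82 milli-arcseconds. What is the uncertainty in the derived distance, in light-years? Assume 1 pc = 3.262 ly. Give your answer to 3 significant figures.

132 ly

d = 1/p, so σ_d = σ_p / p².
σ_d = 0.000820 / (0.004505)² = 0.000820 / 0.000020295 = 40.404 pc = 40.404 × 3.262 ly = 131.8 ly.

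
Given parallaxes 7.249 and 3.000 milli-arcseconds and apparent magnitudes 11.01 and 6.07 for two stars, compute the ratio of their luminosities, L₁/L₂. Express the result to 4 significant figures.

d₁ = 1/p₁ = 1/0.007249″ = 137.95 pc; d₂ = 1/p₂ = 1/0.003000″ = 333.33 pc.
M₁ = m₁ − 5 log₁₀ d₁ + 5 = 11.01 − 10.6986 + 5 = 5.3114.
M₂ = 6.07 − 12.6144 + 5 = -1.5444.
L₁/L₂ = 10^(0.4(M₂ − M₁)) = 10^(0.4 × (-6.8558)) = 10^(-2.74232) = 0.00181.

L₁/L₂ = 0.001810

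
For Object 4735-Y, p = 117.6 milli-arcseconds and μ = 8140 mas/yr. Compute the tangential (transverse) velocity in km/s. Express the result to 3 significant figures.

d = 1/p = 1/0.1176″ = 8.5034 pc.
μ = 8140 mas/yr = 8.14 ″/yr.
v_t = 4.74 × μ × d = 4.74 × 8.14 × 8.5034 = 328.09 km/s.

328 km/s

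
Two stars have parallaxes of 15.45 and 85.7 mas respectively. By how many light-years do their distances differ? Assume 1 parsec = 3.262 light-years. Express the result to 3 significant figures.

173 ly

d_A = 1/0.01545″ = 64.725 pc; d_B = 1/0.08570″ = 11.669 pc.
|d_B − d_A| = |11.669 − 64.725| = 53.056 pc = 53.056 × 3.262 ly = 173.07 ly.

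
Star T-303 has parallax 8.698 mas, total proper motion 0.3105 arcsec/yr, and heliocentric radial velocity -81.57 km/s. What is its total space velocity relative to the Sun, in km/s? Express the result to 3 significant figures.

d = 1/p = 1/0.008698″ = 114.97 pc.
v_t = 4.740 μ d = 4.740 × 0.3105 × 114.97 = 169.21 km/s.
v = √(v_r² + v_t²) = √((-81.57)² + 169.21²) = √35285.7 = 187.84 km/s.

188 km/s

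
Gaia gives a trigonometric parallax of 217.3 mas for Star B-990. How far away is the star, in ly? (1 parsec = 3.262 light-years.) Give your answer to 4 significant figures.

15.01 ly

p = 217.3 mas = 0.2173 arcsec.
d = 1/p = 1/0.2173 = 4.6019 pc.
In light-years: 4.6019 × 3.262 = 15.011 ly.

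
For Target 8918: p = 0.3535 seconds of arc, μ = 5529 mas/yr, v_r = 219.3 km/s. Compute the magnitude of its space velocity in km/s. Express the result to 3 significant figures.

d = 1/p = 1/0.3535″ = 2.8289 pc.
μ = 5529 mas/yr = 5.529 ″/yr.
v_t = 4.740 μ d = 4.740 × 5.529 × 2.8289 = 74.138 km/s.
v = √(v_r² + v_t²) = √(219.3² + 74.138²) = √53588.9 = 231.49 km/s.

231 km/s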